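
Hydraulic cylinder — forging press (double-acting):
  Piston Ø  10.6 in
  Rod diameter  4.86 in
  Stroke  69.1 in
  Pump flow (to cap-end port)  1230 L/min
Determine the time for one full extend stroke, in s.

t ≈ 4.87 s

Cap-side area A_cap = π/4 × (10.6 in)² = 88.25 in^2
Swept volume V = A × L; t = V / Q = A·L / Q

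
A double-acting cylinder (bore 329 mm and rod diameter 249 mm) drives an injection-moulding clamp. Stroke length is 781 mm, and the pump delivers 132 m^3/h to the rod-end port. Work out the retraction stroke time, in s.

Rod-side annular area A_ann = π/4 × (329² − 249²) = 36320 mm^2
Swept volume V = A × L; t = V / Q = A·L / Q

t ≈ 0.774 s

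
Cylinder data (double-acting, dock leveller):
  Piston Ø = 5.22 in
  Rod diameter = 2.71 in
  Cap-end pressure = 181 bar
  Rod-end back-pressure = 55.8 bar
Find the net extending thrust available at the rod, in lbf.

Cap-side area A_cap = π/4 × (5.22 in)² = 21.40 in^2
Rod-side annular area A_ann = π/4 × (5.22² − 2.71²) = 15.63 in^2
Net thrust = P_cap·A_cap − P_rod·A_ann = 56180 lbf − 12650 lbf

F ≈ 43500 lbf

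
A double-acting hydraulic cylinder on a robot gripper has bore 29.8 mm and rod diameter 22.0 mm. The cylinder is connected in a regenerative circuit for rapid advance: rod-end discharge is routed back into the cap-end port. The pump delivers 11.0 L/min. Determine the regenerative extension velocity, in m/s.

v ≈ 0.482 m/s

In regeneration the rod-end outflow joins the pump flow into the cap end, so the net volume the pump must supply per unit advance equals the rod cross-section area.
Rod cross-section A_rod = π/4 × (22.0 mm)² = 380.1 mm^2
v = Q_pump / A_rod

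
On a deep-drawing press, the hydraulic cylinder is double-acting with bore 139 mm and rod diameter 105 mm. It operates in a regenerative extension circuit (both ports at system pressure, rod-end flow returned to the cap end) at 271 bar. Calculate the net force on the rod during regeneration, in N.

With equal pressure on both faces, forces on the annular region cancel; the net push is pressure × rod cross-section.
Rod cross-section A_rod = π/4 × (105 mm)² = 8659 mm^2
F = P × A_rod

F ≈ 2.35e5 N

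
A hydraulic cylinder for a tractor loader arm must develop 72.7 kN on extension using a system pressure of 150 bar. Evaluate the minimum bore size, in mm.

D ≈ 78.6 mm

Extension force acts on the full piston face: F = P × (π/4)D².
D = √(4F / (πP)) = √(4 × 72.7 kN / (π × 150 bar))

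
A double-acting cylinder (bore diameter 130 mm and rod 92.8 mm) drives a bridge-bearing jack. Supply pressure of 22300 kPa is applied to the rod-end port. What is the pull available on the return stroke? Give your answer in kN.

F ≈ 145 kN

Rod-side annular area A_ann = π/4 × (130² − 92.8²) = 6510 mm^2
On retraction the pressure acts on the annular area (bore minus rod).
F = P × A_ann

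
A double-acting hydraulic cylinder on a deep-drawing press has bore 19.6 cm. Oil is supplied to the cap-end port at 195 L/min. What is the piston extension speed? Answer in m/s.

Cap-side area A_cap = π/4 × (19.6 cm)² = 301.7 cm^2
v = Q / A

v ≈ 0.108 m/s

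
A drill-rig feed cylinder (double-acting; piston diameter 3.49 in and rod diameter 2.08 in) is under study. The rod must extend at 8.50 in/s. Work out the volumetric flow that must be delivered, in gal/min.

Q ≈ 21.1 gal/min

Cap-side area A_cap = π/4 × (3.49 in)² = 9.566 in^2
Q = A × v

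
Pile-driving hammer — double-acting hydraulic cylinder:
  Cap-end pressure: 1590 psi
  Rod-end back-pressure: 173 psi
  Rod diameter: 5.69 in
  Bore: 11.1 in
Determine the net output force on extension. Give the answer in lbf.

F ≈ 1.42e5 lbf

Cap-side area A_cap = π/4 × (11.1 in)² = 96.77 in^2
Rod-side annular area A_ann = π/4 × (11.1² − 5.69²) = 71.34 in^2
Net thrust = P_cap·A_cap − P_rod·A_ann = 1.539e5 lbf − 12340 lbf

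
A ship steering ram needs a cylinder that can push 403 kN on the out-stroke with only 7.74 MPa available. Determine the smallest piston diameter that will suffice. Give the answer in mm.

Extension force acts on the full piston face: F = P × (π/4)D².
D = √(4F / (πP)) = √(4 × 403 kN / (π × 7.74 MPa))

D ≈ 257 mm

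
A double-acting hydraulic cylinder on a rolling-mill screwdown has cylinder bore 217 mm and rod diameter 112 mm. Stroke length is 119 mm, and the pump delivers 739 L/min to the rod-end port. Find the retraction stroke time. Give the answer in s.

Rod-side annular area A_ann = π/4 × (217² − 112²) = 27130 mm^2
Swept volume V = A × L; t = V / Q = A·L / Q

t ≈ 0.262 s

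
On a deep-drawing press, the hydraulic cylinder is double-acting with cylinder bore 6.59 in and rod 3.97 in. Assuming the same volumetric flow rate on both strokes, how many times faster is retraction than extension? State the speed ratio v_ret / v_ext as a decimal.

v_ret/v_ext ≈ 1.57

Cap-side area A_cap = π/4 × (6.59 in)² = 34.11 in^2
Rod-side annular area A_ann = π/4 × (6.59² − 3.97²) = 21.73 in^2
For equal Q, v ∝ 1/A, so v_ret/v_ext = A_cap/A_ann.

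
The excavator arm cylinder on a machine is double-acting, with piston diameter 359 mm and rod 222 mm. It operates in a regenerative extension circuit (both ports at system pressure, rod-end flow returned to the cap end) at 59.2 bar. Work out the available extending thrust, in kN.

F ≈ 229 kN

With equal pressure on both faces, forces on the annular region cancel; the net push is pressure × rod cross-section.
Rod cross-section A_rod = π/4 × (222 mm)² = 38710 mm^2
F = P × A_rod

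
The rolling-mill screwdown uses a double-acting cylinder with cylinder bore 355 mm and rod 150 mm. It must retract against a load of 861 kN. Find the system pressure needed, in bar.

P ≈ 106 bar

Rod-side annular area A_ann = π/4 × (355² − 150²) = 81310 mm^2
Retraction: pressure acts on the annular area.
P = F / A = 861 kN / A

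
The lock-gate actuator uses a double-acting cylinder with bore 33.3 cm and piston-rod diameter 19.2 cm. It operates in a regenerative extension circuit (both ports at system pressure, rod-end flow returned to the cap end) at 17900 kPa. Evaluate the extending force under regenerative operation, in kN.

With equal pressure on both faces, forces on the annular region cancel; the net push is pressure × rod cross-section.
Rod cross-section A_rod = π/4 × (19.2 cm)² = 289.5 cm^2
F = P × A_rod

F ≈ 518 kN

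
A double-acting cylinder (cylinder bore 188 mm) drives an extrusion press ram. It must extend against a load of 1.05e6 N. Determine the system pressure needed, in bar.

Cap-side area A_cap = π/4 × (188 mm)² = 27760 mm^2
P = F / A = 1.05e6 N / A

P ≈ 378 bar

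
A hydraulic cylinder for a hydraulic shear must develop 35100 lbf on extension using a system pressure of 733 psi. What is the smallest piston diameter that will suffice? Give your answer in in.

D ≈ 7.81 in

Extension force acts on the full piston face: F = P × (π/4)D².
D = √(4F / (πP)) = √(4 × 35100 lbf / (π × 733 psi))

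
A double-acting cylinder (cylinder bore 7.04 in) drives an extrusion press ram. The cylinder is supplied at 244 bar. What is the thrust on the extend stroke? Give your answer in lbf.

F ≈ 1.38e5 lbf

Cap-side area A_cap = π/4 × (7.04 in)² = 38.93 in^2
F = P × A_cap = 244 bar × A_cap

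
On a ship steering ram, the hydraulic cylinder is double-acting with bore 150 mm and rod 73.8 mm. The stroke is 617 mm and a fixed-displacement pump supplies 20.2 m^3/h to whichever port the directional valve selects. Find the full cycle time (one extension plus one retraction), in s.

t ≈ 3.42 s

Cap-side area A_cap = π/4 × (150 mm)² = 17670 mm^2
Rod-side annular area A_ann = π/4 × (150² − 73.8²) = 13390 mm^2
t_ext = A_cap·L/Q = 1.943 s
t_ret = A_ann·L/Q = 1.473 s
t_cycle = t_ext + t_ret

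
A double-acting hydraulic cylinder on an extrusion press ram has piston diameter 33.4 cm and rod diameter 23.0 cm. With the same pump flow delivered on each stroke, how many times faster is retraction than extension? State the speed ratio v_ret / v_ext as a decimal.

Cap-side area A_cap = π/4 × (33.4 cm)² = 876.2 cm^2
Rod-side annular area A_ann = π/4 × (33.4² − 23.0²) = 460.7 cm^2
For equal Q, v ∝ 1/A, so v_ret/v_ext = A_cap/A_ann.

v_ret/v_ext ≈ 1.90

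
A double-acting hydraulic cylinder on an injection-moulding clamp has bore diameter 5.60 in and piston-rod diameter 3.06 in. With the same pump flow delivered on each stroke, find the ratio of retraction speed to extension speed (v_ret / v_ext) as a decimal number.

Cap-side area A_cap = π/4 × (5.60 in)² = 24.63 in^2
Rod-side annular area A_ann = π/4 × (5.60² − 3.06²) = 17.28 in^2
For equal Q, v ∝ 1/A, so v_ret/v_ext = A_cap/A_ann.

v_ret/v_ext ≈ 1.43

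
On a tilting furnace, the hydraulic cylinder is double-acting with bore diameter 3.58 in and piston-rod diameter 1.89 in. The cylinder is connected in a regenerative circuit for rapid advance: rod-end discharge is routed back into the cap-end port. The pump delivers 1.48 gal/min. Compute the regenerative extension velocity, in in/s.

v ≈ 2.03 in/s

In regeneration the rod-end outflow joins the pump flow into the cap end, so the net volume the pump must supply per unit advance equals the rod cross-section area.
Rod cross-section A_rod = π/4 × (1.89 in)² = 2.806 in^2
v = Q_pump / A_rod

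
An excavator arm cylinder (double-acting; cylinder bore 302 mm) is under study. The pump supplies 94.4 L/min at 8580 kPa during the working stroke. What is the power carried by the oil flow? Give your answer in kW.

W ≈ 13.5 kW

Hydraulic power = P × Q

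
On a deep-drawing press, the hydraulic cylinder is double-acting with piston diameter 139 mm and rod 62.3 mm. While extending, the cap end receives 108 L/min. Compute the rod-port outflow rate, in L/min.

Q_out ≈ 86.3 L/min

Cap-side area A_cap = π/4 × (139 mm)² = 15170 mm^2
Rod-side annular area A_ann = π/4 × (139² − 62.3²) = 12130 mm^2
Piston speed v = Q_in/A_cap; rod-end outflow Q_out = v × A_ann = Q_in × A_ann/A_cap.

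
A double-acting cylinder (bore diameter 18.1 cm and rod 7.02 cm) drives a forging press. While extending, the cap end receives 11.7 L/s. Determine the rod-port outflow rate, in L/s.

Q_out ≈ 9.94 L/s

Cap-side area A_cap = π/4 × (18.1 cm)² = 257.3 cm^2
Rod-side annular area A_ann = π/4 × (18.1² − 7.02²) = 218.6 cm^2
Piston speed v = Q_in/A_cap; rod-end outflow Q_out = v × A_ann = Q_in × A_ann/A_cap.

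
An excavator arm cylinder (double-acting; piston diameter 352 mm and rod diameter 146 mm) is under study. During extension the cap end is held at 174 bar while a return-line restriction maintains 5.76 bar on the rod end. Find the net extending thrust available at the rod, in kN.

Cap-side area A_cap = π/4 × (352 mm)² = 97310 mm^2
Rod-side annular area A_ann = π/4 × (352² − 146²) = 80570 mm^2
Net thrust = P_cap·A_cap − P_rod·A_ann = 1693 kN − 46.41 kN

F ≈ 1650 kN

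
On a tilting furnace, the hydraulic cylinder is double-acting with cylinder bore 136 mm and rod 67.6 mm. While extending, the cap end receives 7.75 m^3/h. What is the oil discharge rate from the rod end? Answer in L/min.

Q_out ≈ 97.3 L/min

Cap-side area A_cap = π/4 × (136 mm)² = 14530 mm^2
Rod-side annular area A_ann = π/4 × (136² − 67.6²) = 10940 mm^2
Piston speed v = Q_in/A_cap; rod-end outflow Q_out = v × A_ann = Q_in × A_ann/A_cap.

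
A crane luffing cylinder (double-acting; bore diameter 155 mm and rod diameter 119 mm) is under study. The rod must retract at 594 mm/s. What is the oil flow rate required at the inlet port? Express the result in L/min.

Rod-side annular area A_ann = π/4 × (155² − 119²) = 7747 mm^2
Q = A × v

Q ≈ 276 L/min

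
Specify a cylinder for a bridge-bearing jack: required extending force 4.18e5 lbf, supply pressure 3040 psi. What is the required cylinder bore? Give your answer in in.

Extension force acts on the full piston face: F = P × (π/4)D².
D = √(4F / (πP)) = √(4 × 4.18e5 lbf / (π × 3040 psi))

D ≈ 13.2 in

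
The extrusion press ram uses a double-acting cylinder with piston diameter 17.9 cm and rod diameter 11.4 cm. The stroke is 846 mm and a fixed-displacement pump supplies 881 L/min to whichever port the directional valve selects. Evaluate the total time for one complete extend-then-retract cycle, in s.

Cap-side area A_cap = π/4 × (17.9 cm)² = 251.6 cm^2
Rod-side annular area A_ann = π/4 × (17.9² − 11.4²) = 149.6 cm^2
t_ext = A_cap·L/Q = 1.450 s
t_ret = A_ann·L/Q = 0.8618 s
t_cycle = t_ext + t_ret

t ≈ 2.31 s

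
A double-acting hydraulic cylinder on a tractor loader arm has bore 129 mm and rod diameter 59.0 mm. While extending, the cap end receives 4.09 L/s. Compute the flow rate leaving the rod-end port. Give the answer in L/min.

Q_out ≈ 194 L/min

Cap-side area A_cap = π/4 × (129 mm)² = 13070 mm^2
Rod-side annular area A_ann = π/4 × (129² − 59.0²) = 10340 mm^2
Piston speed v = Q_in/A_cap; rod-end outflow Q_out = v × A_ann = Q_in × A_ann/A_cap.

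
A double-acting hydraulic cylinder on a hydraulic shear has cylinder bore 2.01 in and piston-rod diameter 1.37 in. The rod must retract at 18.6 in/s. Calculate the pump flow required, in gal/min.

Rod-side annular area A_ann = π/4 × (2.01² − 1.37²) = 1.699 in^2
Q = A × v

Q ≈ 8.21 gal/min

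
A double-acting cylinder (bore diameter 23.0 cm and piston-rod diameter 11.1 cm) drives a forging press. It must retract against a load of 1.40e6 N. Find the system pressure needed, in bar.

P ≈ 439 bar

Rod-side annular area A_ann = π/4 × (23.0² − 11.1²) = 318.7 cm^2
Retraction: pressure acts on the annular area.
P = F / A = 1.40e6 N / A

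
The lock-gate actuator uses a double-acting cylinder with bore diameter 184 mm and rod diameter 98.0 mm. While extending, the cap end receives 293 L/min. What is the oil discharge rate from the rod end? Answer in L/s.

Q_out ≈ 3.50 L/s

Cap-side area A_cap = π/4 × (184 mm)² = 26590 mm^2
Rod-side annular area A_ann = π/4 × (184² − 98.0²) = 19050 mm^2
Piston speed v = Q_in/A_cap; rod-end outflow Q_out = v × A_ann = Q_in × A_ann/A_cap.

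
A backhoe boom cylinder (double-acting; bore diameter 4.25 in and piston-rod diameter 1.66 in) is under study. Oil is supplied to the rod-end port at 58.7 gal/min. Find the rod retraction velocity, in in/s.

v ≈ 18.8 in/s

Rod-side annular area A_ann = π/4 × (4.25² − 1.66²) = 12.02 in^2
Flow into the rod-end port fills the annular volume.
v = Q / A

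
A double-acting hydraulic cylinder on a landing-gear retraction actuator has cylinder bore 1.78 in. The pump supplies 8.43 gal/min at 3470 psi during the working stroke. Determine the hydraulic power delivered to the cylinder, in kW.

W ≈ 12.7 kW

Hydraulic power = P × Q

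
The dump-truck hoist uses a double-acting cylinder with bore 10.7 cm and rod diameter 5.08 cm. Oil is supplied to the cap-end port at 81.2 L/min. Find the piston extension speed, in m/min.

v ≈ 9.03 m/min

Cap-side area A_cap = π/4 × (10.7 cm)² = 89.92 cm^2
v = Q / A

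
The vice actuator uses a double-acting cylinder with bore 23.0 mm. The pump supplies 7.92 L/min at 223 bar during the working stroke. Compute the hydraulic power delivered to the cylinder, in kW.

Hydraulic power = P × Q

W ≈ 2.94 kW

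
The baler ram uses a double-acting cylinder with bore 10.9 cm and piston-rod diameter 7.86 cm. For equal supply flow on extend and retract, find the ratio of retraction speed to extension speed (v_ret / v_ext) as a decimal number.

Cap-side area A_cap = π/4 × (10.9 cm)² = 93.31 cm^2
Rod-side annular area A_ann = π/4 × (10.9² − 7.86²) = 44.79 cm^2
For equal Q, v ∝ 1/A, so v_ret/v_ext = A_cap/A_ann.

v_ret/v_ext ≈ 2.08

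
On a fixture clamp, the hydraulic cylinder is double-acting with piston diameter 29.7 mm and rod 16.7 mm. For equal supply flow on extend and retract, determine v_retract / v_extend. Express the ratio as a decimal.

Cap-side area A_cap = π/4 × (29.7 mm)² = 692.8 mm^2
Rod-side annular area A_ann = π/4 × (29.7² − 16.7²) = 473.8 mm^2
For equal Q, v ∝ 1/A, so v_ret/v_ext = A_cap/A_ann.

v_ret/v_ext ≈ 1.46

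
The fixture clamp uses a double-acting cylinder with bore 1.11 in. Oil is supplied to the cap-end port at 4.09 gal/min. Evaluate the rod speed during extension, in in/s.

Cap-side area A_cap = π/4 × (1.11 in)² = 0.9677 in^2
v = Q / A

v ≈ 16.3 in/s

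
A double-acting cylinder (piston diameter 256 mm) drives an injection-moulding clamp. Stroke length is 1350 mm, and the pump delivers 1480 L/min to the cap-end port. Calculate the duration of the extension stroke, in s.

Cap-side area A_cap = π/4 × (256 mm)² = 51470 mm^2
Swept volume V = A × L; t = V / Q = A·L / Q

t ≈ 2.82 s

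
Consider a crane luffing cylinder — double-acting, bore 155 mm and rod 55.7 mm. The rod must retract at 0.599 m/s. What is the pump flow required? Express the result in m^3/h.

Rod-side annular area A_ann = π/4 × (155² − 55.7²) = 16430 mm^2
Q = A × v

Q ≈ 35.4 m^3/h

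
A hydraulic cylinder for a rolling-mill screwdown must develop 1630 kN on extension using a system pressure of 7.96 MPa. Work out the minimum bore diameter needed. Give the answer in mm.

Extension force acts on the full piston face: F = P × (π/4)D².
D = √(4F / (πP)) = √(4 × 1630 kN / (π × 7.96 MPa))

D ≈ 511 mm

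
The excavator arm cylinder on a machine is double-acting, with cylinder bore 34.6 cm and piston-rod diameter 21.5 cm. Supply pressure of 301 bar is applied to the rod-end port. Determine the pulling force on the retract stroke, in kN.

Rod-side annular area A_ann = π/4 × (34.6² − 21.5²) = 577.2 cm^2
On retraction the pressure acts on the annular area (bore minus rod).
F = P × A_ann

F ≈ 1740 kN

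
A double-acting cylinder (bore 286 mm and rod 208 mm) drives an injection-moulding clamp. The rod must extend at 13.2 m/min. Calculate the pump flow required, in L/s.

Q ≈ 14.1 L/s

Cap-side area A_cap = π/4 × (286 mm)² = 64240 mm^2
Q = A × v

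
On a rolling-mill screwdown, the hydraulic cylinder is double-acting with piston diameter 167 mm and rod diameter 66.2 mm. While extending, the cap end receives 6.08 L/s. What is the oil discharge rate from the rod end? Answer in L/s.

Cap-side area A_cap = π/4 × (167 mm)² = 21900 mm^2
Rod-side annular area A_ann = π/4 × (167² − 66.2²) = 18460 mm^2
Piston speed v = Q_in/A_cap; rod-end outflow Q_out = v × A_ann = Q_in × A_ann/A_cap.

Q_out ≈ 5.12 L/s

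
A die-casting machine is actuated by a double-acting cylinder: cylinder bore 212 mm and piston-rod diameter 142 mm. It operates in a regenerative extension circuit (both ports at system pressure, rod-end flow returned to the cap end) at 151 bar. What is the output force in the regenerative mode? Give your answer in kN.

With equal pressure on both faces, forces on the annular region cancel; the net push is pressure × rod cross-section.
Rod cross-section A_rod = π/4 × (142 mm)² = 15840 mm^2
F = P × A_rod

F ≈ 239 kN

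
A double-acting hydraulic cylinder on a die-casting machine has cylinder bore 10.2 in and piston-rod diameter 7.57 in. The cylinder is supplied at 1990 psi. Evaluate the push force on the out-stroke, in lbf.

F ≈ 1.63e5 lbf

Cap-side area A_cap = π/4 × (10.2 in)² = 81.71 in^2
F = P × A_cap = 1990 psi × A_cap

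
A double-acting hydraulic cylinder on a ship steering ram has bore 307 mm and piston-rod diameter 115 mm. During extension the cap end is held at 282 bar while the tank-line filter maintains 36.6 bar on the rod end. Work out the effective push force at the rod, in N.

F ≈ 1.85e6 N

Cap-side area A_cap = π/4 × (307 mm)² = 74020 mm^2
Rod-side annular area A_ann = π/4 × (307² − 115²) = 63640 mm^2
Net thrust = P_cap·A_cap − P_rod·A_ann = 2.087e6 N − 2.329e5 N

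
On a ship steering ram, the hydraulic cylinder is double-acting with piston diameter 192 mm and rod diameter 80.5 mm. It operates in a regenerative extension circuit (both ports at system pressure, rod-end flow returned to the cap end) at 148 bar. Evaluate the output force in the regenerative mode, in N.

F ≈ 75300 N

With equal pressure on both faces, forces on the annular region cancel; the net push is pressure × rod cross-section.
Rod cross-section A_rod = π/4 × (80.5 mm)² = 5090 mm^2
F = P × A_rod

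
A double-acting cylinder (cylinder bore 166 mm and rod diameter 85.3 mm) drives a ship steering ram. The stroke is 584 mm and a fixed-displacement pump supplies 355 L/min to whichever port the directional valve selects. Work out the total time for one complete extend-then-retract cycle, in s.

Cap-side area A_cap = π/4 × (166 mm)² = 21640 mm^2
Rod-side annular area A_ann = π/4 × (166² − 85.3²) = 15930 mm^2
t_ext = A_cap·L/Q = 2.136 s
t_ret = A_ann·L/Q = 1.572 s
t_cycle = t_ext + t_ret

t ≈ 3.71 s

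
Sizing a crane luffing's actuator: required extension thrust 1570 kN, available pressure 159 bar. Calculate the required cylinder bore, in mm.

Extension force acts on the full piston face: F = P × (π/4)D².
D = √(4F / (πP)) = √(4 × 1570 kN / (π × 159 bar))

D ≈ 355 mm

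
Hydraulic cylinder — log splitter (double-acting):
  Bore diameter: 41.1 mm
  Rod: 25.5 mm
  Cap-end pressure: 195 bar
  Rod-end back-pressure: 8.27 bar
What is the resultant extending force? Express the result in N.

F ≈ 25200 N

Cap-side area A_cap = π/4 × (41.1 mm)² = 1327 mm^2
Rod-side annular area A_ann = π/4 × (41.1² − 25.5²) = 816.0 mm^2
Net thrust = P_cap·A_cap − P_rod·A_ann = 25870 N − 674.8 N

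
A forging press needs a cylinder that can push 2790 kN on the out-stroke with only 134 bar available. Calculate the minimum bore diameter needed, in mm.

Extension force acts on the full piston face: F = P × (π/4)D².
D = √(4F / (πP)) = √(4 × 2790 kN / (π × 134 bar))

D ≈ 515 mm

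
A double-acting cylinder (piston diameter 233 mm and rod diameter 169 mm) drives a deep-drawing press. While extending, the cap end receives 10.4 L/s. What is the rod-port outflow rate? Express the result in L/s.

Cap-side area A_cap = π/4 × (233 mm)² = 42640 mm^2
Rod-side annular area A_ann = π/4 × (233² − 169²) = 20210 mm^2
Piston speed v = Q_in/A_cap; rod-end outflow Q_out = v × A_ann = Q_in × A_ann/A_cap.

Q_out ≈ 4.93 L/s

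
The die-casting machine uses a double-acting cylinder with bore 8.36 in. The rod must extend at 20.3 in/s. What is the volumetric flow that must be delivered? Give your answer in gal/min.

Q ≈ 289 gal/min

Cap-side area A_cap = π/4 × (8.36 in)² = 54.89 in^2
Q = A × v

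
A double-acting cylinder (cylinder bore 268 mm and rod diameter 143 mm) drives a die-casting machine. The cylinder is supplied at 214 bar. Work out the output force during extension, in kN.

F ≈ 1210 kN

Cap-side area A_cap = π/4 × (268 mm)² = 56410 mm^2
F = P × A_cap = 214 bar × A_cap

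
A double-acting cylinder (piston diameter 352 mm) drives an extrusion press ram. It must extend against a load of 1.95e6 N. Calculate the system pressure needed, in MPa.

Cap-side area A_cap = π/4 × (352 mm)² = 97310 mm^2
P = F / A = 1.95e6 N / A

P ≈ 20.0 MPa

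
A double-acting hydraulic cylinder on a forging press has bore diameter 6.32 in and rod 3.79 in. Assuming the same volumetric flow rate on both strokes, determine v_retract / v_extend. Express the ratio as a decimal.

v_ret/v_ext ≈ 1.56

Cap-side area A_cap = π/4 × (6.32 in)² = 31.37 in^2
Rod-side annular area A_ann = π/4 × (6.32² − 3.79²) = 20.09 in^2
For equal Q, v ∝ 1/A, so v_ret/v_ext = A_cap/A_ann.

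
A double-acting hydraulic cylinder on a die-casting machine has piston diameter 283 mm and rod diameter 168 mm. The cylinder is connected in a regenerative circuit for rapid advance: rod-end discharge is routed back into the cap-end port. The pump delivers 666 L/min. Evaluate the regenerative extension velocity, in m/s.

v ≈ 0.501 m/s

In regeneration the rod-end outflow joins the pump flow into the cap end, so the net volume the pump must supply per unit advance equals the rod cross-section area.
Rod cross-section A_rod = π/4 × (168 mm)² = 22170 mm^2
v = Q_pump / A_rod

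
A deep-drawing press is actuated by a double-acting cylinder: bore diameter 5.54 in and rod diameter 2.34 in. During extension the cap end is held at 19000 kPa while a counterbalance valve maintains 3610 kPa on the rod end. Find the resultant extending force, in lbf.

Cap-side area A_cap = π/4 × (5.54 in)² = 24.11 in^2
Rod-side annular area A_ann = π/4 × (5.54² − 2.34²) = 19.80 in^2
Net thrust = P_cap·A_cap − P_rod·A_ann = 66430 lbf − 10370 lbf

F ≈ 56100 lbf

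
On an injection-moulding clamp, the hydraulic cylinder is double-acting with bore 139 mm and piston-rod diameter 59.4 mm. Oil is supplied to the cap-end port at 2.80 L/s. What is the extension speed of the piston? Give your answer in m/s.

Cap-side area A_cap = π/4 × (139 mm)² = 15170 mm^2
v = Q / A

v ≈ 0.185 m/s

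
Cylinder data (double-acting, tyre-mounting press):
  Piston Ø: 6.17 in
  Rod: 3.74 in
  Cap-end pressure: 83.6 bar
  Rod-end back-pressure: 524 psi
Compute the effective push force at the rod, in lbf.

Cap-side area A_cap = π/4 × (6.17 in)² = 29.90 in^2
Rod-side annular area A_ann = π/4 × (6.17² − 3.74²) = 18.91 in^2
Net thrust = P_cap·A_cap − P_rod·A_ann = 36250 lbf − 9911 lbf

F ≈ 26300 lbf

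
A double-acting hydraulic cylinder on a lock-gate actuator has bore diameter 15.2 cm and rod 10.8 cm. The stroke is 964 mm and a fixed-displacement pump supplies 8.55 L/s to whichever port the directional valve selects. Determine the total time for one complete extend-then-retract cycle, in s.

t ≈ 3.06 s

Cap-side area A_cap = π/4 × (15.2 cm)² = 181.5 cm^2
Rod-side annular area A_ann = π/4 × (15.2² − 10.8²) = 89.85 cm^2
t_ext = A_cap·L/Q = 2.046 s
t_ret = A_ann·L/Q = 1.013 s
t_cycle = t_ext + t_ret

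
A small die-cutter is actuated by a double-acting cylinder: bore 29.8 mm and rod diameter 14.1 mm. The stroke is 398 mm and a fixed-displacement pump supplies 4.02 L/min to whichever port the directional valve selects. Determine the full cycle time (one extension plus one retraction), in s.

Cap-side area A_cap = π/4 × (29.8 mm)² = 697.5 mm^2
Rod-side annular area A_ann = π/4 × (29.8² − 14.1²) = 541.3 mm^2
t_ext = A_cap·L/Q = 4.143 s
t_ret = A_ann·L/Q = 3.216 s
t_cycle = t_ext + t_ret

t ≈ 7.36 s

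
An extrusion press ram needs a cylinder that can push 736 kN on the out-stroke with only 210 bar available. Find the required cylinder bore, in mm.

Extension force acts on the full piston face: F = P × (π/4)D².
D = √(4F / (πP)) = √(4 × 736 kN / (π × 210 bar))

D ≈ 211 mm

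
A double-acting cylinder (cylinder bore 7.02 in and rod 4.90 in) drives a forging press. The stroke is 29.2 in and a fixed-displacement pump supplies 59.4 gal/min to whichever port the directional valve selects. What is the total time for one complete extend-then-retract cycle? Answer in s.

Cap-side area A_cap = π/4 × (7.02 in)² = 38.70 in^2
Rod-side annular area A_ann = π/4 × (7.02² − 4.90²) = 19.85 in^2
t_ext = A_cap·L/Q = 4.942 s
t_ret = A_ann·L/Q = 2.534 s
t_cycle = t_ext + t_ret

t ≈ 7.48 s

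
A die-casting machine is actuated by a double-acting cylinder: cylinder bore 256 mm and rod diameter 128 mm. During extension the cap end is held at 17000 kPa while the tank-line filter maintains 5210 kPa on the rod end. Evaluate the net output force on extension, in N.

F ≈ 6.74e5 N

Cap-side area A_cap = π/4 × (256 mm)² = 51470 mm^2
Rod-side annular area A_ann = π/4 × (256² − 128²) = 38600 mm^2
Net thrust = P_cap·A_cap − P_rod·A_ann = 8.750e5 N − 2.011e5 N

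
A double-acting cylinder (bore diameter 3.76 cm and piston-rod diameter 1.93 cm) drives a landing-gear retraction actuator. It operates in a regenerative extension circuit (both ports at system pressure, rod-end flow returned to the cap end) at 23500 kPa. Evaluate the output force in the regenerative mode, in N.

With equal pressure on both faces, forces on the annular region cancel; the net push is pressure × rod cross-section.
Rod cross-section A_rod = π/4 × (1.93 cm)² = 2.926 cm^2
F = P × A_rod

F ≈ 6870 N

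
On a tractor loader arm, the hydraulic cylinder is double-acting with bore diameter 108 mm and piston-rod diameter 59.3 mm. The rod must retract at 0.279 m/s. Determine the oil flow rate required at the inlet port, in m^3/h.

Rod-side annular area A_ann = π/4 × (108² − 59.3²) = 6399 mm^2
Q = A × v

Q ≈ 6.43 m^3/h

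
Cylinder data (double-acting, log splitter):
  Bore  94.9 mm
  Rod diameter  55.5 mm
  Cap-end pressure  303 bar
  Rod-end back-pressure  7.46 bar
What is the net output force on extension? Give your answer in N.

Cap-side area A_cap = π/4 × (94.9 mm)² = 7073 mm^2
Rod-side annular area A_ann = π/4 × (94.9² − 55.5²) = 4654 mm^2
Net thrust = P_cap·A_cap − P_rod·A_ann = 2.143e5 N − 3472 N

F ≈ 2.11e5 N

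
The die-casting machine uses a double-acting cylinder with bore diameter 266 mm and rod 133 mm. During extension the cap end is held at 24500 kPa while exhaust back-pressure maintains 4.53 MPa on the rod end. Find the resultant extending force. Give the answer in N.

Cap-side area A_cap = π/4 × (266 mm)² = 55570 mm^2
Rod-side annular area A_ann = π/4 × (266² − 133²) = 41680 mm^2
Net thrust = P_cap·A_cap − P_rod·A_ann = 1.362e6 N − 1.888e5 N

F ≈ 1.17e6 N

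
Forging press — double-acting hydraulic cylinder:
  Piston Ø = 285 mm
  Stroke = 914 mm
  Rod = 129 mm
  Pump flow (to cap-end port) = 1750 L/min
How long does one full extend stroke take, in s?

t ≈ 2.00 s

Cap-side area A_cap = π/4 × (285 mm)² = 63790 mm^2
Swept volume V = A × L; t = V / Q = A·L / Q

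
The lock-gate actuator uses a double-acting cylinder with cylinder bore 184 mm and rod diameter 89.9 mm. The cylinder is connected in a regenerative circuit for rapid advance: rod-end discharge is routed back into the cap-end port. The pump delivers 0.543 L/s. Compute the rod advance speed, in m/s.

In regeneration the rod-end outflow joins the pump flow into the cap end, so the net volume the pump must supply per unit advance equals the rod cross-section area.
Rod cross-section A_rod = π/4 × (89.9 mm)² = 6348 mm^2
v = Q_pump / A_rod

v ≈ 0.0855 m/s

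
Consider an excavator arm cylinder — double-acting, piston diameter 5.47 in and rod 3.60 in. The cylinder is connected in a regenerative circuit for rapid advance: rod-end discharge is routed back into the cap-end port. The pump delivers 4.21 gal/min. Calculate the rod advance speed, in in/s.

v ≈ 1.59 in/s

In regeneration the rod-end outflow joins the pump flow into the cap end, so the net volume the pump must supply per unit advance equals the rod cross-section area.
Rod cross-section A_rod = π/4 × (3.60 in)² = 10.18 in^2
v = Q_pump / A_rod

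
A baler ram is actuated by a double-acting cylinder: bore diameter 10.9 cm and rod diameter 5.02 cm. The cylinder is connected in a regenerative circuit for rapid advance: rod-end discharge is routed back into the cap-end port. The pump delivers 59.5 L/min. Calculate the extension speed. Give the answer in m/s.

v ≈ 0.501 m/s

In regeneration the rod-end outflow joins the pump flow into the cap end, so the net volume the pump must supply per unit advance equals the rod cross-section area.
Rod cross-section A_rod = π/4 × (5.02 cm)² = 19.79 cm^2
v = Q_pump / A_rod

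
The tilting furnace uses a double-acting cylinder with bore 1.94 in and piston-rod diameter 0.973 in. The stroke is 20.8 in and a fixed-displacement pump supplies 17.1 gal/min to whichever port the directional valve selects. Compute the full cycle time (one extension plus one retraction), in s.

t ≈ 1.63 s

Cap-side area A_cap = π/4 × (1.94 in)² = 2.956 in^2
Rod-side annular area A_ann = π/4 × (1.94² − 0.973²) = 2.212 in^2
t_ext = A_cap·L/Q = 0.9339 s
t_ret = A_ann·L/Q = 0.6990 s
t_cycle = t_ext + t_ret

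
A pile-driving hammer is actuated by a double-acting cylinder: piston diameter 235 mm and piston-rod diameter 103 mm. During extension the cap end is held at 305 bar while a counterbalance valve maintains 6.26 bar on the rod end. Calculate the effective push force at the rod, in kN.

Cap-side area A_cap = π/4 × (235 mm)² = 43370 mm^2
Rod-side annular area A_ann = π/4 × (235² − 103²) = 35040 mm^2
Net thrust = P_cap·A_cap − P_rod·A_ann = 1323 kN − 21.94 kN

F ≈ 1300 kN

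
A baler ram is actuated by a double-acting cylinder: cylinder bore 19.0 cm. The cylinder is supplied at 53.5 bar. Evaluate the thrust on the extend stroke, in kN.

F ≈ 152 kN

Cap-side area A_cap = π/4 × (19.0 cm)² = 283.5 cm^2
F = P × A_cap = 53.5 bar × A_cap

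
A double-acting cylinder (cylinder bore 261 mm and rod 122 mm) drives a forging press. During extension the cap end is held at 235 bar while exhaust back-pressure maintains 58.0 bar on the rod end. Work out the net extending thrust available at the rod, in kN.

F ≈ 1010 kN

Cap-side area A_cap = π/4 × (261 mm)² = 53500 mm^2
Rod-side annular area A_ann = π/4 × (261² − 122²) = 41810 mm^2
Net thrust = P_cap·A_cap − P_rod·A_ann = 1257 kN − 242.5 kN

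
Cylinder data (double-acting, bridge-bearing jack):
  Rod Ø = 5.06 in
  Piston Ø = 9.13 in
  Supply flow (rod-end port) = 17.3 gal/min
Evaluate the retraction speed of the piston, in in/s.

Rod-side annular area A_ann = π/4 × (9.13² − 5.06²) = 45.36 in^2
Flow into the rod-end port fills the annular volume.
v = Q / A

v ≈ 1.47 in/s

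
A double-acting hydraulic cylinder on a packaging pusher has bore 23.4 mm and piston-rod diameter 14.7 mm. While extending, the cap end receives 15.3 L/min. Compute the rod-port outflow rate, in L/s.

Q_out ≈ 0.154 L/s

Cap-side area A_cap = π/4 × (23.4 mm)² = 430.1 mm^2
Rod-side annular area A_ann = π/4 × (23.4² − 14.7²) = 260.3 mm^2
Piston speed v = Q_in/A_cap; rod-end outflow Q_out = v × A_ann = Q_in × A_ann/A_cap.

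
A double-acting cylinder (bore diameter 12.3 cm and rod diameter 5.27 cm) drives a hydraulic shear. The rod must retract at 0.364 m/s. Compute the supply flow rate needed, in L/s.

Rod-side annular area A_ann = π/4 × (12.3² − 5.27²) = 97.01 cm^2
Q = A × v

Q ≈ 3.53 L/s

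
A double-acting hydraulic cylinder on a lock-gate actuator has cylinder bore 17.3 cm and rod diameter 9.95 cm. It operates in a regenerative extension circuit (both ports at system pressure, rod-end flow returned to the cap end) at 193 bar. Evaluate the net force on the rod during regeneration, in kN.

F ≈ 150 kN

With equal pressure on both faces, forces on the annular region cancel; the net push is pressure × rod cross-section.
Rod cross-section A_rod = π/4 × (9.95 cm)² = 77.76 cm^2
F = P × A_rod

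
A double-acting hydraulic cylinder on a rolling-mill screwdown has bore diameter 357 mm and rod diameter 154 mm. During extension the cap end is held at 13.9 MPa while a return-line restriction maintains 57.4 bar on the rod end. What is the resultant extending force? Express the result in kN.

Cap-side area A_cap = π/4 × (357 mm)² = 1.001e5 mm^2
Rod-side annular area A_ann = π/4 × (357² − 154²) = 81470 mm^2
Net thrust = P_cap·A_cap − P_rod·A_ann = 1391 kN − 467.6 kN

F ≈ 924 kN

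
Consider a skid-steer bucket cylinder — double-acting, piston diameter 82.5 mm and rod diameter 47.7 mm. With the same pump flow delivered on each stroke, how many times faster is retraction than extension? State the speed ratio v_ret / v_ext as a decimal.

v_ret/v_ext ≈ 1.50

Cap-side area A_cap = π/4 × (82.5 mm)² = 5346 mm^2
Rod-side annular area A_ann = π/4 × (82.5² − 47.7²) = 3559 mm^2
For equal Q, v ∝ 1/A, so v_ret/v_ext = A_cap/A_ann.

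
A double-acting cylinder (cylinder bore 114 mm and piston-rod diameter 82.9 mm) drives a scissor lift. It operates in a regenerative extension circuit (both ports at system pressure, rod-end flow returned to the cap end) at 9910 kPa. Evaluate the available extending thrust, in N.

F ≈ 53500 N

With equal pressure on both faces, forces on the annular region cancel; the net push is pressure × rod cross-section.
Rod cross-section A_rod = π/4 × (82.9 mm)² = 5398 mm^2
F = P × A_rod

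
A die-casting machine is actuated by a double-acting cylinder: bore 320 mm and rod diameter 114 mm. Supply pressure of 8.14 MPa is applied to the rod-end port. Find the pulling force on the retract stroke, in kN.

F ≈ 572 kN

Rod-side annular area A_ann = π/4 × (320² − 114²) = 70220 mm^2
On retraction the pressure acts on the annular area (bore minus rod).
F = P × A_ann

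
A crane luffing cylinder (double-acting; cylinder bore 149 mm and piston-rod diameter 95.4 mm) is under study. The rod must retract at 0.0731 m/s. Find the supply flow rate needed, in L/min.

Q ≈ 45.1 L/min

Rod-side annular area A_ann = π/4 × (149² − 95.4²) = 10290 mm^2
Q = A × v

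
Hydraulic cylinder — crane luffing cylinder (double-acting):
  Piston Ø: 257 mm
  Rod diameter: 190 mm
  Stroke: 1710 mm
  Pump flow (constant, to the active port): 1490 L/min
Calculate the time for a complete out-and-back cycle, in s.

Cap-side area A_cap = π/4 × (257 mm)² = 51870 mm^2
Rod-side annular area A_ann = π/4 × (257² − 190²) = 23520 mm^2
t_ext = A_cap·L/Q = 3.572 s
t_ret = A_ann·L/Q = 1.620 s
t_cycle = t_ext + t_ret

t ≈ 5.19 s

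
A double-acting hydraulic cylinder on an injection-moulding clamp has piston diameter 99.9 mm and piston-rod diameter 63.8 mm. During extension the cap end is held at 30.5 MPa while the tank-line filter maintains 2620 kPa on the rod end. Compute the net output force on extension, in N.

F ≈ 2.27e5 N

Cap-side area A_cap = π/4 × (99.9 mm)² = 7838 mm^2
Rod-side annular area A_ann = π/4 × (99.9² − 63.8²) = 4641 mm^2
Net thrust = P_cap·A_cap − P_rod·A_ann = 2.391e5 N − 12160 N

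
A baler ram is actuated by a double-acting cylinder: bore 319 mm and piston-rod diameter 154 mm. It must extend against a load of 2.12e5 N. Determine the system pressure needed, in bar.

Cap-side area A_cap = π/4 × (319 mm)² = 79920 mm^2
P = F / A = 2.12e5 N / A

P ≈ 26.5 bar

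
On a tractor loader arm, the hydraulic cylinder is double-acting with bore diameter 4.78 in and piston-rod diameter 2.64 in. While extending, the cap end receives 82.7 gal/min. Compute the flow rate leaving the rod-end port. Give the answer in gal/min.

Q_out ≈ 57.5 gal/min

Cap-side area A_cap = π/4 × (4.78 in)² = 17.95 in^2
Rod-side annular area A_ann = π/4 × (4.78² − 2.64²) = 12.47 in^2
Piston speed v = Q_in/A_cap; rod-end outflow Q_out = v × A_ann = Q_in × A_ann/A_cap.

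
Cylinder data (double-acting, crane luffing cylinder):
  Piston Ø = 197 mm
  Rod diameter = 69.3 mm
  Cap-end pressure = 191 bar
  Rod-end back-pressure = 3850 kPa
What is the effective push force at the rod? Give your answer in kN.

F ≈ 479 kN

Cap-side area A_cap = π/4 × (197 mm)² = 30480 mm^2
Rod-side annular area A_ann = π/4 × (197² − 69.3²) = 26710 mm^2
Net thrust = P_cap·A_cap − P_rod·A_ann = 582.2 kN − 102.8 kN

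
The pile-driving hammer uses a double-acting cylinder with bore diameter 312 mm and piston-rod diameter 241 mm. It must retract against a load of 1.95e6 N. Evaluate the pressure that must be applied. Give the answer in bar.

P ≈ 632 bar

Rod-side annular area A_ann = π/4 × (312² − 241²) = 30840 mm^2
Retraction: pressure acts on the annular area.
P = F / A = 1.95e6 N / A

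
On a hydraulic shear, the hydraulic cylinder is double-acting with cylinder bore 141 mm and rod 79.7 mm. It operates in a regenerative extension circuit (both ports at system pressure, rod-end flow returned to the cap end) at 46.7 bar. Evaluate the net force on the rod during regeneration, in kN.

With equal pressure on both faces, forces on the annular region cancel; the net push is pressure × rod cross-section.
Rod cross-section A_rod = π/4 × (79.7 mm)² = 4989 mm^2
F = P × A_rod

F ≈ 23.3 kN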